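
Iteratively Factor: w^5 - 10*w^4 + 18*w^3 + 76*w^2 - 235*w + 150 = (w - 2)*(w^4 - 8*w^3 + 2*w^2 + 80*w - 75) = (w - 5)*(w - 2)*(w^3 - 3*w^2 - 13*w + 15) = (w - 5)*(w - 2)*(w - 1)*(w^2 - 2*w - 15) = (w - 5)*(w - 2)*(w - 1)*(w + 3)*(w - 5)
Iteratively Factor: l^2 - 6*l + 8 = (l - 4)*(l - 2)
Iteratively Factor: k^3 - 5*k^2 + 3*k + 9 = (k - 3)*(k^2 - 2*k - 3) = (k - 3)*(k + 1)*(k - 3)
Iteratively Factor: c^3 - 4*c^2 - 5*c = (c + 1)*(c^2 - 5*c) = (c - 5)*(c + 1)*(c)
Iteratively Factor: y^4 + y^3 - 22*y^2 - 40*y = (y + 4)*(y^3 - 3*y^2 - 10*y) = (y + 2)*(y + 4)*(y^2 - 5*y) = (y - 5)*(y + 2)*(y + 4)*(y)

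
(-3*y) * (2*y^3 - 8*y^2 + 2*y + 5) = -6*y^4 + 24*y^3 - 6*y^2 - 15*y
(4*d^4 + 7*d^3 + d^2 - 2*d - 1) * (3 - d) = -4*d^5 + 5*d^4 + 20*d^3 + 5*d^2 - 5*d - 3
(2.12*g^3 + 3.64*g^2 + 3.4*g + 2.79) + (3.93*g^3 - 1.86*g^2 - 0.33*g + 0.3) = 6.05*g^3 + 1.78*g^2 + 3.07*g + 3.09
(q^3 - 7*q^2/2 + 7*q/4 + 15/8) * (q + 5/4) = q^4 - 9*q^3/4 - 21*q^2/8 + 65*q/16 + 75/32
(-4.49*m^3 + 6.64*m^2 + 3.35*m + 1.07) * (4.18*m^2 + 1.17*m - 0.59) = -18.7682*m^5 + 22.5019*m^4 + 24.4209*m^3 + 4.4745*m^2 - 0.7246*m - 0.6313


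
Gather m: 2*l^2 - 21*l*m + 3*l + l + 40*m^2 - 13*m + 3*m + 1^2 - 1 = 2*l^2 + 4*l + 40*m^2 + m*(-21*l - 10)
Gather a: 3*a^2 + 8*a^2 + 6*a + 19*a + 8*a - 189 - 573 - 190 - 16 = 11*a^2 + 33*a - 968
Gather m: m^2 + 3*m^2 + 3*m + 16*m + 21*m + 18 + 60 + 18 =4*m^2 + 40*m + 96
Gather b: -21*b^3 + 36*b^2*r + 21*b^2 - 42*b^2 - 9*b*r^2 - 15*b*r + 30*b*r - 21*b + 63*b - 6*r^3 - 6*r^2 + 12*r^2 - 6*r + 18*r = -21*b^3 + b^2*(36*r - 21) + b*(-9*r^2 + 15*r + 42) - 6*r^3 + 6*r^2 + 12*r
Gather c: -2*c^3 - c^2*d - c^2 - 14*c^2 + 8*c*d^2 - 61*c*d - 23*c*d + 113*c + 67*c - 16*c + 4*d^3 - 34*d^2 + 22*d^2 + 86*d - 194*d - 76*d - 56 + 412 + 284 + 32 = -2*c^3 + c^2*(-d - 15) + c*(8*d^2 - 84*d + 164) + 4*d^3 - 12*d^2 - 184*d + 672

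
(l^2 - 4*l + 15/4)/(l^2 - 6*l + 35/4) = (2*l - 3)/(2*l - 7)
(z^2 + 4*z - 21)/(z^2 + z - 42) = (z - 3)/(z - 6)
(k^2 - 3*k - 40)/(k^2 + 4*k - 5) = (k - 8)/(k - 1)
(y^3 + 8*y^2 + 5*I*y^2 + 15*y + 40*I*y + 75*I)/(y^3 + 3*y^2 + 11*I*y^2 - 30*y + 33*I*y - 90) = (y + 5)/(y + 6*I)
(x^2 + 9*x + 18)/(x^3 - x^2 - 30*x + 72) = (x + 3)/(x^2 - 7*x + 12)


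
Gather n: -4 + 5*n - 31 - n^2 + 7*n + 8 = -n^2 + 12*n - 27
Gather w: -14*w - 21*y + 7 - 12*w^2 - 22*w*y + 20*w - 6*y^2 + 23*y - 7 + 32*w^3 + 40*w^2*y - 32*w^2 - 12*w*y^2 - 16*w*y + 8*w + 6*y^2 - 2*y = 32*w^3 + w^2*(40*y - 44) + w*(-12*y^2 - 38*y + 14)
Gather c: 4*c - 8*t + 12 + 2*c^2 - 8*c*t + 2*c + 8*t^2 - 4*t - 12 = 2*c^2 + c*(6 - 8*t) + 8*t^2 - 12*t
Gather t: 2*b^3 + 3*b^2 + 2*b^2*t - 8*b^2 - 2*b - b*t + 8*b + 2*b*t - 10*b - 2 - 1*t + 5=2*b^3 - 5*b^2 - 4*b + t*(2*b^2 + b - 1) + 3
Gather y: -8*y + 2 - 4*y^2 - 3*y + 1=-4*y^2 - 11*y + 3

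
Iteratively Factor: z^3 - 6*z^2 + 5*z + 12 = (z - 3)*(z^2 - 3*z - 4) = (z - 3)*(z + 1)*(z - 4)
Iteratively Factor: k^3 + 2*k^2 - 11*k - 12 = (k + 4)*(k^2 - 2*k - 3) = (k - 3)*(k + 4)*(k + 1)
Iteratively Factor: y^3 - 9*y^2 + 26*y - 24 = (y - 2)*(y^2 - 7*y + 12) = (y - 3)*(y - 2)*(y - 4)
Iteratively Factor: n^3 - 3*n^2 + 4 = (n - 2)*(n^2 - n - 2) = (n - 2)*(n + 1)*(n - 2)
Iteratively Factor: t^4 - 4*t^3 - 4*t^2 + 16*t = (t - 4)*(t^3 - 4*t) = t*(t - 4)*(t^2 - 4) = t*(t - 4)*(t + 2)*(t - 2)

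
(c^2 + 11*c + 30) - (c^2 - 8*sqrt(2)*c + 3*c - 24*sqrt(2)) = 8*c + 8*sqrt(2)*c + 30 + 24*sqrt(2)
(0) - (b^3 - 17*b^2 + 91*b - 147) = -b^3 + 17*b^2 - 91*b + 147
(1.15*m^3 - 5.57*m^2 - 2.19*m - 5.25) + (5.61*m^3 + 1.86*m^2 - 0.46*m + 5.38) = 6.76*m^3 - 3.71*m^2 - 2.65*m + 0.13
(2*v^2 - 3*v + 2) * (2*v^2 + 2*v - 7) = 4*v^4 - 2*v^3 - 16*v^2 + 25*v - 14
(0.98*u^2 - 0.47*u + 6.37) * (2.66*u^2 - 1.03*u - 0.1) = 2.6068*u^4 - 2.2596*u^3 + 17.3303*u^2 - 6.5141*u - 0.637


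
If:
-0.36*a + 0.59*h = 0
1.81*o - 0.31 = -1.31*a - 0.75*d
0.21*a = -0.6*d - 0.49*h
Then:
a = 0.460096849254764 - 2.68637192629394*o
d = 2.27886296459342*o - 0.390302496698321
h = 0.280737060562229 - 1.63914219231495*o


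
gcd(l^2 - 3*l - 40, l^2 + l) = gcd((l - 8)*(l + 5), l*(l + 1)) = 1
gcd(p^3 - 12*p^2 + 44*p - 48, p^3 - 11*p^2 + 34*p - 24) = p^2 - 10*p + 24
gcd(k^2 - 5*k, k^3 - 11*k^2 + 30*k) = k^2 - 5*k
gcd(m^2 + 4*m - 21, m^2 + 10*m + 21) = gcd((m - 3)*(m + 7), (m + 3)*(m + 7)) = m + 7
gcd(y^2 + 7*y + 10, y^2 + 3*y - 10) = y + 5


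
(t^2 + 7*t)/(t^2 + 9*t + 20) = t*(t + 7)/(t^2 + 9*t + 20)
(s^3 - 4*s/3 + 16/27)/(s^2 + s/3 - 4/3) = (9*s^2 - 12*s + 4)/(9*(s - 1))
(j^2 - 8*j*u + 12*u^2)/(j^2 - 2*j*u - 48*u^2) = (-j^2 + 8*j*u - 12*u^2)/(-j^2 + 2*j*u + 48*u^2)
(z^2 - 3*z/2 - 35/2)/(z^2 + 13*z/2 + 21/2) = (z - 5)/(z + 3)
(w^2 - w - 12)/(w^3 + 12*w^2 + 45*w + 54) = (w - 4)/(w^2 + 9*w + 18)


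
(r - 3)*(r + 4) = r^2 + r - 12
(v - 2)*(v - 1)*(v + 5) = v^3 + 2*v^2 - 13*v + 10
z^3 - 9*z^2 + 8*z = z*(z - 8)*(z - 1)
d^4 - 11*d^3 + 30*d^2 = d^2*(d - 6)*(d - 5)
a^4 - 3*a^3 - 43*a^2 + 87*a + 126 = (a - 7)*(a - 3)*(a + 1)*(a + 6)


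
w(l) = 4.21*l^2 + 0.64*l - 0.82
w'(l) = 8.42*l + 0.64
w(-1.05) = 3.15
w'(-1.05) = -8.20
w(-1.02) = 2.91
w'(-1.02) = -7.95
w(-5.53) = 124.39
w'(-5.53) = -45.92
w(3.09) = 41.36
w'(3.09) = 26.66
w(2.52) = 27.53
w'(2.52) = 21.86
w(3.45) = 51.50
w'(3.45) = 29.69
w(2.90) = 36.44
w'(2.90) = 25.06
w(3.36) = 48.86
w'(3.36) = 28.93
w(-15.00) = 936.83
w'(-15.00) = -125.66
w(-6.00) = 146.90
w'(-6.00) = -49.88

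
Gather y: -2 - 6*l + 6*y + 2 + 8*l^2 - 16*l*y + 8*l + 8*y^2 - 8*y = 8*l^2 + 2*l + 8*y^2 + y*(-16*l - 2)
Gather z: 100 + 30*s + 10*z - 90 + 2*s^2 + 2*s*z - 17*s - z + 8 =2*s^2 + 13*s + z*(2*s + 9) + 18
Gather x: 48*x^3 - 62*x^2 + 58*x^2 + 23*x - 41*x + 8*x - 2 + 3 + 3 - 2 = 48*x^3 - 4*x^2 - 10*x + 2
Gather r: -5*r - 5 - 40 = -5*r - 45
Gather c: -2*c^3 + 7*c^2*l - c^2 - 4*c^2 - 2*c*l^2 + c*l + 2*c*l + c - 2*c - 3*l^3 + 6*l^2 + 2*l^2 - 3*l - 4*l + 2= -2*c^3 + c^2*(7*l - 5) + c*(-2*l^2 + 3*l - 1) - 3*l^3 + 8*l^2 - 7*l + 2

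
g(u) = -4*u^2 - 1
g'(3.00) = -24.00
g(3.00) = -37.00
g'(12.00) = -96.00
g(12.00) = -577.00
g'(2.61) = -20.88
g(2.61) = -28.25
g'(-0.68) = 5.44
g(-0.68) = -2.85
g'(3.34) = -26.72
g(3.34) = -45.62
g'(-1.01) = 8.08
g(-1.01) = -5.08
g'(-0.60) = 4.80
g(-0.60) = -2.44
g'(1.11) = -8.88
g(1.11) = -5.93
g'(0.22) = -1.76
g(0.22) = -1.19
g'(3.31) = -26.48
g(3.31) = -44.82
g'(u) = -8*u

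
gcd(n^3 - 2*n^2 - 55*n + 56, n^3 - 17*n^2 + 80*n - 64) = n^2 - 9*n + 8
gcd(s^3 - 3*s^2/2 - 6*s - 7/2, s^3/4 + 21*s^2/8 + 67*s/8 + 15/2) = 1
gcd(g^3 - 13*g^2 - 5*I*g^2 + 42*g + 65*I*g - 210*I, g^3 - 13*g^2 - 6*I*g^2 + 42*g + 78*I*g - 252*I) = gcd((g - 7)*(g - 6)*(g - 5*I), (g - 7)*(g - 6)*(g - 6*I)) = g^2 - 13*g + 42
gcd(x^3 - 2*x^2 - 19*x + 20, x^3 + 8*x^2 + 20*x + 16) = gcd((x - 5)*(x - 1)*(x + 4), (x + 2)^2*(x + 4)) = x + 4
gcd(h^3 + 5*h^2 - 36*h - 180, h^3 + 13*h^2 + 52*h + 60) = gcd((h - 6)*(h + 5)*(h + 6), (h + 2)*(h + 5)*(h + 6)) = h^2 + 11*h + 30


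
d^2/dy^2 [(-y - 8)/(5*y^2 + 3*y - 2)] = 2*(-(y + 8)*(10*y + 3)^2 + (15*y + 43)*(5*y^2 + 3*y - 2))/(5*y^2 + 3*y - 2)^3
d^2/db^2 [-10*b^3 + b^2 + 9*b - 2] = 2 - 60*b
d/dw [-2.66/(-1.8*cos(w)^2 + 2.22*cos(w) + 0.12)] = (9.576*cos(w) - 5.9052)*sin(w)/(-1.8*cos(w)^2 + 2.22*cos(w) + 0.12)^2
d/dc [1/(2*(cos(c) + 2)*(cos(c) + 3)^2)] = (3*cos(c) + 7)*sin(c)/(2*(cos(c) + 2)^2*(cos(c) + 3)^3)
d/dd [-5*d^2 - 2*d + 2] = -10*d - 2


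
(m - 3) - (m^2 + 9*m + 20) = -m^2 - 8*m - 23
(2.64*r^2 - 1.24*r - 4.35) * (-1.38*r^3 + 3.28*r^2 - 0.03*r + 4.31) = -3.6432*r^5 + 10.3704*r^4 + 1.8566*r^3 - 2.8524*r^2 - 5.2139*r - 18.7485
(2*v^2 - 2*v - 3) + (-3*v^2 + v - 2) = -v^2 - v - 5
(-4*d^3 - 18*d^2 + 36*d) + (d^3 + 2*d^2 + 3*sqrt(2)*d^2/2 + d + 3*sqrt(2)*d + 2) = -3*d^3 - 16*d^2 + 3*sqrt(2)*d^2/2 + 3*sqrt(2)*d + 37*d + 2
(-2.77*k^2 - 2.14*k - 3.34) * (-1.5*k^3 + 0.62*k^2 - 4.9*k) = 4.155*k^5 + 1.4926*k^4 + 17.2562*k^3 + 8.4152*k^2 + 16.366*k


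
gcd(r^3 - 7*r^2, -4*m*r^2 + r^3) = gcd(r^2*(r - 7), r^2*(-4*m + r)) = r^2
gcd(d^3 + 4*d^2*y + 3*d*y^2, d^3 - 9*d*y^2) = d^2 + 3*d*y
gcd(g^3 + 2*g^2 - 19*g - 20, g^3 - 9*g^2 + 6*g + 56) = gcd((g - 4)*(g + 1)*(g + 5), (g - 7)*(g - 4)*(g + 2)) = g - 4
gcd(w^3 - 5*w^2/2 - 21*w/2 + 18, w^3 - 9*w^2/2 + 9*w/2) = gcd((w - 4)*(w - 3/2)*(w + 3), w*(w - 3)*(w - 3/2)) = w - 3/2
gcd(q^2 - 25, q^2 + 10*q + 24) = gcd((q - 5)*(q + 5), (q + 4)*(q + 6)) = 1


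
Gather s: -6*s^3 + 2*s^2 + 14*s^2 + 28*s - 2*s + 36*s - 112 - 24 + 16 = -6*s^3 + 16*s^2 + 62*s - 120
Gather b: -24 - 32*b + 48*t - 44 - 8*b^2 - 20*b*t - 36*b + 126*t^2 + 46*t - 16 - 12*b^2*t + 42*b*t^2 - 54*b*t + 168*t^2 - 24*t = b^2*(-12*t - 8) + b*(42*t^2 - 74*t - 68) + 294*t^2 + 70*t - 84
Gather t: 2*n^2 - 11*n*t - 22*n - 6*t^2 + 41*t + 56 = 2*n^2 - 22*n - 6*t^2 + t*(41 - 11*n) + 56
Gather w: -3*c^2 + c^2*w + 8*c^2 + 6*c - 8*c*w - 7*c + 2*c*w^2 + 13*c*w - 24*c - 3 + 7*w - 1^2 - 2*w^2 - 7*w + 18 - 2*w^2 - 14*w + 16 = 5*c^2 - 25*c + w^2*(2*c - 4) + w*(c^2 + 5*c - 14) + 30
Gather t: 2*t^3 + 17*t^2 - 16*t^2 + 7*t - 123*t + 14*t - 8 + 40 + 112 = 2*t^3 + t^2 - 102*t + 144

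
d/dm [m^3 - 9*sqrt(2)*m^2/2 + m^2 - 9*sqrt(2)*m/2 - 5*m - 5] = 3*m^2 - 9*sqrt(2)*m + 2*m - 9*sqrt(2)/2 - 5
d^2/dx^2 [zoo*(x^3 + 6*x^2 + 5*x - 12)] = zoo*(x + 2)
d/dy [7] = 0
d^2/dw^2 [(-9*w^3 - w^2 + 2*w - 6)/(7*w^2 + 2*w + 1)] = 2*(139*w^3 - 915*w^2 - 321*w + 13)/(343*w^6 + 294*w^5 + 231*w^4 + 92*w^3 + 33*w^2 + 6*w + 1)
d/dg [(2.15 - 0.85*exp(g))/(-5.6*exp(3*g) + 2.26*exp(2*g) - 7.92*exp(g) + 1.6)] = (-9.52*exp(3*g) + 38.041*exp(2*g) - 9.718*exp(g) + 15.668)*exp(g)/(31.36*exp(6*g) - 25.312*exp(5*g) + 93.8116*exp(4*g) - 53.7184*exp(3*g) + 69.9584*exp(2*g) - 25.344*exp(g) + 2.56)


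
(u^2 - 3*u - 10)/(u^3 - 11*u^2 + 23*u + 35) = (u + 2)/(u^2 - 6*u - 7)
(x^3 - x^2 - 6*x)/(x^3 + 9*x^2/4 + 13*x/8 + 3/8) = 8*x*(x^2 - x - 6)/(8*x^3 + 18*x^2 + 13*x + 3)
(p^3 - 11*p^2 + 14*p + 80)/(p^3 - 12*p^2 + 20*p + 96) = (p - 5)/(p - 6)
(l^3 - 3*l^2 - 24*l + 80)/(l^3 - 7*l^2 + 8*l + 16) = (l + 5)/(l + 1)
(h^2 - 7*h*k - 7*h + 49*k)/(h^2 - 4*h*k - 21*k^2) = (h - 7)/(h + 3*k)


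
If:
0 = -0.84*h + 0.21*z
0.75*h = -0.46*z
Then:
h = 0.00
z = 0.00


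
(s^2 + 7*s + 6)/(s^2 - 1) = (s + 6)/(s - 1)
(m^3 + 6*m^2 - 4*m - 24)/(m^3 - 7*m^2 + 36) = (m^2 + 4*m - 12)/(m^2 - 9*m + 18)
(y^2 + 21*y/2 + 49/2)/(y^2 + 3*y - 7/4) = 2*(y + 7)/(2*y - 1)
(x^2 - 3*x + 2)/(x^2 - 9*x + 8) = (x - 2)/(x - 8)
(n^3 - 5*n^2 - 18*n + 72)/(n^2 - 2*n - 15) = (-n^3 + 5*n^2 + 18*n - 72)/(-n^2 + 2*n + 15)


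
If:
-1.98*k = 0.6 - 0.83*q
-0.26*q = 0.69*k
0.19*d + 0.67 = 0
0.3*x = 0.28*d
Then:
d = -3.53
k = -0.14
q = 0.38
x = -3.29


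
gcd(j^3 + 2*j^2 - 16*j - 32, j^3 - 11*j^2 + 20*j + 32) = j - 4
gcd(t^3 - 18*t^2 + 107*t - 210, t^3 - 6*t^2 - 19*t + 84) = t - 7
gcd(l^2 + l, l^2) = l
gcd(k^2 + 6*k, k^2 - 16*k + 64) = 1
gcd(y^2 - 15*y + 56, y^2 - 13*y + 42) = y - 7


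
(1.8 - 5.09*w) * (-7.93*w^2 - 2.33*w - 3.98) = 40.3637*w^3 - 2.4143*w^2 + 16.0642*w - 7.164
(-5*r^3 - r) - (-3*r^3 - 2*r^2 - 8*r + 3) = -2*r^3 + 2*r^2 + 7*r - 3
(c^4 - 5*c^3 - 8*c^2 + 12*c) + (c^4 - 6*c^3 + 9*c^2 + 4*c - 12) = 2*c^4 - 11*c^3 + c^2 + 16*c - 12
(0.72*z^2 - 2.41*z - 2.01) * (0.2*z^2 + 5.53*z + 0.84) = 0.144*z^4 + 3.4996*z^3 - 13.1245*z^2 - 13.1397*z - 1.6884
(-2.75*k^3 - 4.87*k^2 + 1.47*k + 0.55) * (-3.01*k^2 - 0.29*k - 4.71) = 8.2775*k^5 + 15.4562*k^4 + 9.9401*k^3 + 20.8559*k^2 - 7.0832*k - 2.5905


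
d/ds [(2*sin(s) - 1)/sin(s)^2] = 2*(1 - sin(s))*cos(s)/sin(s)^3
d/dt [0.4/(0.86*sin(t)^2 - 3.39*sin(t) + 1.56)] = (1.356 - 0.688*sin(t))*cos(t)/(0.86*sin(t)^2 - 3.39*sin(t) + 1.56)^2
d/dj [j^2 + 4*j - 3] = 2*j + 4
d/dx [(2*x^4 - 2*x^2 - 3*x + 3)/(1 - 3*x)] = 2*(-9*x^4 + 4*x^3 + 3*x^2 - 2*x + 3)/(9*x^2 - 6*x + 1)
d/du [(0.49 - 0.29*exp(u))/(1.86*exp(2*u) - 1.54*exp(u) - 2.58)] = (0.5394*exp(2*u) - 1.8228*exp(u) + 1.5028)*exp(u)/(3.4596*exp(4*u) - 5.7288*exp(3*u) - 7.226*exp(2*u) + 7.9464*exp(u) + 6.6564)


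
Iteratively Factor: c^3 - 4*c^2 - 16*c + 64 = (c + 4)*(c^2 - 8*c + 16) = (c - 4)*(c + 4)*(c - 4)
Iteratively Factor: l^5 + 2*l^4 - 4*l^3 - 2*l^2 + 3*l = (l - 1)*(l^4 + 3*l^3 - l^2 - 3*l) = (l - 1)*(l + 3)*(l^3 - l) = (l - 1)*(l + 1)*(l + 3)*(l^2 - l) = l*(l - 1)*(l + 1)*(l + 3)*(l - 1)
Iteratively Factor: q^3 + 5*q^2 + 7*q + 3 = (q + 1)*(q^2 + 4*q + 3) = (q + 1)^2*(q + 3)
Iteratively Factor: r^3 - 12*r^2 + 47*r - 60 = (r - 3)*(r^2 - 9*r + 20) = (r - 4)*(r - 3)*(r - 5)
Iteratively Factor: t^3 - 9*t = (t)*(t^2 - 9) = t*(t + 3)*(t - 3)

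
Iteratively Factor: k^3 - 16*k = (k - 4)*(k^2 + 4*k) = (k - 4)*(k + 4)*(k)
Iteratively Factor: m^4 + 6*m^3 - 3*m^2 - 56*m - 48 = (m + 1)*(m^3 + 5*m^2 - 8*m - 48) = (m + 1)*(m + 4)*(m^2 + m - 12) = (m - 3)*(m + 1)*(m + 4)*(m + 4)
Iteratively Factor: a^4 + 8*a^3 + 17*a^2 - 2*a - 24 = (a + 3)*(a^3 + 5*a^2 + 2*a - 8) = (a + 2)*(a + 3)*(a^2 + 3*a - 4) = (a + 2)*(a + 3)*(a + 4)*(a - 1)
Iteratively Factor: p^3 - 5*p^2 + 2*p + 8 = (p + 1)*(p^2 - 6*p + 8) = (p - 2)*(p + 1)*(p - 4)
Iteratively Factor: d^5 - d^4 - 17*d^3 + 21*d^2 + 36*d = (d - 3)*(d^4 + 2*d^3 - 11*d^2 - 12*d) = (d - 3)^2*(d^3 + 5*d^2 + 4*d) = (d - 3)^2*(d + 4)*(d^2 + d) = (d - 3)^2*(d + 1)*(d + 4)*(d)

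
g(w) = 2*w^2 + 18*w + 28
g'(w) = 4*w + 18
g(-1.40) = 6.72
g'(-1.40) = 12.40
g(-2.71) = -6.09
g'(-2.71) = 7.16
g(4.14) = 136.80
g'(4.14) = 34.56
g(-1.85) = 1.54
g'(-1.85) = 10.60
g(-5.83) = -8.96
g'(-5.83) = -5.32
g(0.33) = 34.16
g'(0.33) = 19.32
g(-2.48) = -4.34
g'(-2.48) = 8.08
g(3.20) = 106.08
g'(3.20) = 30.80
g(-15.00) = 208.00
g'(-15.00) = -42.00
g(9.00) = 352.00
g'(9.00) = 54.00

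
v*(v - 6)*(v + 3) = v^3 - 3*v^2 - 18*v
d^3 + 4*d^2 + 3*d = d*(d + 1)*(d + 3)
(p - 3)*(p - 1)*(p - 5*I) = p^3 - 4*p^2 - 5*I*p^2 + 3*p + 20*I*p - 15*I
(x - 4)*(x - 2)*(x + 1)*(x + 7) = x^4 + 2*x^3 - 33*x^2 + 22*x + 56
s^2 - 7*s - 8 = (s - 8)*(s + 1)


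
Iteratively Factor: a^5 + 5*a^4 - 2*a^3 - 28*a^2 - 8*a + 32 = (a + 2)*(a^4 + 3*a^3 - 8*a^2 - 12*a + 16) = (a - 1)*(a + 2)*(a^3 + 4*a^2 - 4*a - 16) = (a - 1)*(a + 2)*(a + 4)*(a^2 - 4) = (a - 1)*(a + 2)^2*(a + 4)*(a - 2)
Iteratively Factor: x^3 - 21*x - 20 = (x + 1)*(x^2 - x - 20) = (x - 5)*(x + 1)*(x + 4)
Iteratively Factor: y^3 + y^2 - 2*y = (y - 1)*(y^2 + 2*y) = (y - 1)*(y + 2)*(y)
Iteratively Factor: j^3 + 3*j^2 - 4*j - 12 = (j + 3)*(j^2 - 4) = (j - 2)*(j + 3)*(j + 2)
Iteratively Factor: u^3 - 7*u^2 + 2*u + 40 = (u - 4)*(u^2 - 3*u - 10) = (u - 4)*(u + 2)*(u - 5)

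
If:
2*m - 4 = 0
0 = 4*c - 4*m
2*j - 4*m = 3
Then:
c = 2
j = 11/2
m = 2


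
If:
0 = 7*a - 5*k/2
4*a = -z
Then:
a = -z/4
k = -7*z/10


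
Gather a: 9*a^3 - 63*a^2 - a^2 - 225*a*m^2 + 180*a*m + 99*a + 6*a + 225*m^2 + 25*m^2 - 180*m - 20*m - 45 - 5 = 9*a^3 - 64*a^2 + a*(-225*m^2 + 180*m + 105) + 250*m^2 - 200*m - 50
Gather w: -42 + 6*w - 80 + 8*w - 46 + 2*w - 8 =16*w - 176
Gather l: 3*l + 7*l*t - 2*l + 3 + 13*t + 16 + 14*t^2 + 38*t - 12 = l*(7*t + 1) + 14*t^2 + 51*t + 7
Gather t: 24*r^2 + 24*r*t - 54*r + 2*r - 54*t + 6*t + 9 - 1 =24*r^2 - 52*r + t*(24*r - 48) + 8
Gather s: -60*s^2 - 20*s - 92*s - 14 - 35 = -60*s^2 - 112*s - 49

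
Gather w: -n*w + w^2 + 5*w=w^2 + w*(5 - n)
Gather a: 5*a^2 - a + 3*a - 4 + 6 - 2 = 5*a^2 + 2*a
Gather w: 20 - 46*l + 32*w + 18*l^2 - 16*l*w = 18*l^2 - 46*l + w*(32 - 16*l) + 20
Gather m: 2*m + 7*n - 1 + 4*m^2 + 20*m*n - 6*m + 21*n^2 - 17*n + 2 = 4*m^2 + m*(20*n - 4) + 21*n^2 - 10*n + 1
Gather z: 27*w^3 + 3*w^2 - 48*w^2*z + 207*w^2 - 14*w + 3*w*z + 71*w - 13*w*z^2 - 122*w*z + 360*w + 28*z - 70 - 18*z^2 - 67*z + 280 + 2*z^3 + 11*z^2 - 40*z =27*w^3 + 210*w^2 + 417*w + 2*z^3 + z^2*(-13*w - 7) + z*(-48*w^2 - 119*w - 79) + 210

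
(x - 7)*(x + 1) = x^2 - 6*x - 7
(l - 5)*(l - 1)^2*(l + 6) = l^4 - l^3 - 31*l^2 + 61*l - 30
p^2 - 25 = (p - 5)*(p + 5)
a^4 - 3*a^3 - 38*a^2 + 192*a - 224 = (a - 4)^2*(a - 2)*(a + 7)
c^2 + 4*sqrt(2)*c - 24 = (c - 2*sqrt(2))*(c + 6*sqrt(2))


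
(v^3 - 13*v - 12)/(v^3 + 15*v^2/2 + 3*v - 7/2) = 2*(v^2 - v - 12)/(2*v^2 + 13*v - 7)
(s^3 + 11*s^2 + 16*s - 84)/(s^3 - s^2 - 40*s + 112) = (s^2 + 4*s - 12)/(s^2 - 8*s + 16)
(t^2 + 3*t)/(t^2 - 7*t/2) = 2*(t + 3)/(2*t - 7)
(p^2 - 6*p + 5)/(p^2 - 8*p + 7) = (p - 5)/(p - 7)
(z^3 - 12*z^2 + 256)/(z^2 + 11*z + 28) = (z^2 - 16*z + 64)/(z + 7)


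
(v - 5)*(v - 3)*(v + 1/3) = v^3 - 23*v^2/3 + 37*v/3 + 5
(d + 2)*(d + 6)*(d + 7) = d^3 + 15*d^2 + 68*d + 84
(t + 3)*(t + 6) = t^2 + 9*t + 18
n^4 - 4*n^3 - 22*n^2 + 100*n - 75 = (n - 5)*(n - 3)*(n - 1)*(n + 5)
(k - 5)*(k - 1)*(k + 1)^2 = k^4 - 4*k^3 - 6*k^2 + 4*k + 5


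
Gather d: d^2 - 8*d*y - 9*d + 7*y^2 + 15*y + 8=d^2 + d*(-8*y - 9) + 7*y^2 + 15*y + 8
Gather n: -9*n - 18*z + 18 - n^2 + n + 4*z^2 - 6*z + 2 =-n^2 - 8*n + 4*z^2 - 24*z + 20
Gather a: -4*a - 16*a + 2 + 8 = 10 - 20*a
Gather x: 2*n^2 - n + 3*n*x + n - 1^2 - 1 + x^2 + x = 2*n^2 + x^2 + x*(3*n + 1) - 2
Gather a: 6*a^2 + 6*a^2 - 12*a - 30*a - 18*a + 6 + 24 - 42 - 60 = 12*a^2 - 60*a - 72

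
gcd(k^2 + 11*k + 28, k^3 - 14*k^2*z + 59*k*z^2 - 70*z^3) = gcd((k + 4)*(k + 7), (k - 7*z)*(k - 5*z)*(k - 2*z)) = 1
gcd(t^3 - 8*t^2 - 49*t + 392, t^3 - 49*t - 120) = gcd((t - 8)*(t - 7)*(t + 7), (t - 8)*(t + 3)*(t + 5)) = t - 8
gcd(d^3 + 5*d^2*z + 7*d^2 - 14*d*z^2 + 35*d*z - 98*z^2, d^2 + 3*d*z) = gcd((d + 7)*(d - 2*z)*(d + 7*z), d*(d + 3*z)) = 1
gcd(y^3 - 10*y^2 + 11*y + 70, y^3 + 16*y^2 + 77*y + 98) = y + 2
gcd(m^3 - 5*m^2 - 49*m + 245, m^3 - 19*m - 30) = m - 5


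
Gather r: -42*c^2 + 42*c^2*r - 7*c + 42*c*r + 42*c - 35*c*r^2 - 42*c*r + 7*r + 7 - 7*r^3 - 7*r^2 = -42*c^2 + 35*c - 7*r^3 + r^2*(-35*c - 7) + r*(42*c^2 + 7) + 7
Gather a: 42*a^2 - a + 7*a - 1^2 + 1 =42*a^2 + 6*a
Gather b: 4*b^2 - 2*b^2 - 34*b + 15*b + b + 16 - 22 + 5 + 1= 2*b^2 - 18*b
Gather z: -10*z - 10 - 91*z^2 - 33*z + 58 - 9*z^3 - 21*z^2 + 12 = -9*z^3 - 112*z^2 - 43*z + 60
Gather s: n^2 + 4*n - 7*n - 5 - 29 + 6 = n^2 - 3*n - 28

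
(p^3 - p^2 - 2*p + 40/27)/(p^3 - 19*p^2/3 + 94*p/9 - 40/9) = (p + 4/3)/(p - 4)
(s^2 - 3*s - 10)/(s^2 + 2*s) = (s - 5)/s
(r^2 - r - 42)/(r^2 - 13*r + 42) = (r + 6)/(r - 6)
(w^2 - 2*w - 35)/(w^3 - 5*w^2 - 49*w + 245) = (w + 5)/(w^2 + 2*w - 35)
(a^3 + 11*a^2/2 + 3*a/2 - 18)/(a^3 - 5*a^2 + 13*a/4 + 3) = 2*(a^2 + 7*a + 12)/(2*a^2 - 7*a - 4)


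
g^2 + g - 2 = (g - 1)*(g + 2)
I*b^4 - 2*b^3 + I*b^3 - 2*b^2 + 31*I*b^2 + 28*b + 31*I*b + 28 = (b + 1)*(b - 4*I)*(b + 7*I)*(I*b + 1)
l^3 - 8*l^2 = l^2*(l - 8)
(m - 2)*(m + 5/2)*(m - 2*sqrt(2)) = m^3 - 2*sqrt(2)*m^2 + m^2/2 - 5*m - sqrt(2)*m + 10*sqrt(2)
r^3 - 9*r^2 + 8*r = r*(r - 8)*(r - 1)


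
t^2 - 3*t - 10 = (t - 5)*(t + 2)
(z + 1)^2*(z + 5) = z^3 + 7*z^2 + 11*z + 5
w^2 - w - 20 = (w - 5)*(w + 4)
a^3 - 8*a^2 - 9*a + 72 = (a - 8)*(a - 3)*(a + 3)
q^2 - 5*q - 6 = (q - 6)*(q + 1)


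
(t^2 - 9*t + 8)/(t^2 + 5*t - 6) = (t - 8)/(t + 6)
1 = 1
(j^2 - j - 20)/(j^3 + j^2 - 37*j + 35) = (j + 4)/(j^2 + 6*j - 7)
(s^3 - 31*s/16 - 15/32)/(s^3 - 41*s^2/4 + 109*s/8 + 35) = (8*s^2 - 10*s - 3)/(4*(2*s^2 - 23*s + 56))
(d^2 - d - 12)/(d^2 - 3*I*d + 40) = (d^2 - d - 12)/(d^2 - 3*I*d + 40)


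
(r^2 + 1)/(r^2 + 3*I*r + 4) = (r + I)/(r + 4*I)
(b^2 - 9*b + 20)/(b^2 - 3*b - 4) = (b - 5)/(b + 1)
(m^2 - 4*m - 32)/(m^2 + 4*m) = (m - 8)/m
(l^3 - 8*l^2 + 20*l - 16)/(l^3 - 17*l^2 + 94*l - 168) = (l^2 - 4*l + 4)/(l^2 - 13*l + 42)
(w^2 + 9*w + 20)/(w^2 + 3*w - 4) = (w + 5)/(w - 1)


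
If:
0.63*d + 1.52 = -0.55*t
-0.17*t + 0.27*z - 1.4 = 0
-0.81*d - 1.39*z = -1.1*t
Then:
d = -7.33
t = 5.64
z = 8.73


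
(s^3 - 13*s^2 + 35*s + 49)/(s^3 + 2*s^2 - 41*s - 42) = (s^2 - 14*s + 49)/(s^2 + s - 42)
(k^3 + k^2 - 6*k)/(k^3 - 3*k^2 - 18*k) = (k - 2)/(k - 6)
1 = 1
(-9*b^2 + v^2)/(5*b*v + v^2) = (-9*b^2 + v^2)/(v*(5*b + v))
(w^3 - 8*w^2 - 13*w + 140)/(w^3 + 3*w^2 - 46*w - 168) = (w - 5)/(w + 6)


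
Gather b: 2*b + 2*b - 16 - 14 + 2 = 4*b - 28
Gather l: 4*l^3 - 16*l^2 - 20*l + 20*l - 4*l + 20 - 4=4*l^3 - 16*l^2 - 4*l + 16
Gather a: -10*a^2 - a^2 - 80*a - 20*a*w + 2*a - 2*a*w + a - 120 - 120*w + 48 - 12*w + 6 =-11*a^2 + a*(-22*w - 77) - 132*w - 66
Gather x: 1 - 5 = -4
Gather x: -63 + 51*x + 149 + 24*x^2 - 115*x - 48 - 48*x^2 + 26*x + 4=-24*x^2 - 38*x + 42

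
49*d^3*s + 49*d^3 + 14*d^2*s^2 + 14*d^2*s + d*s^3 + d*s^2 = (7*d + s)^2*(d*s + d)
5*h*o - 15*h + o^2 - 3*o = (5*h + o)*(o - 3)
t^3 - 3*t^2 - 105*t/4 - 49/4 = (t - 7)*(t + 1/2)*(t + 7/2)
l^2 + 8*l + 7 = (l + 1)*(l + 7)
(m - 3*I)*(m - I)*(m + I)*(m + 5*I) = m^4 + 2*I*m^3 + 16*m^2 + 2*I*m + 15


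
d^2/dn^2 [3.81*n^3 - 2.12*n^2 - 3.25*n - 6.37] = 22.86*n - 4.24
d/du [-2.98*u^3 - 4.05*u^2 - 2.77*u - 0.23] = -8.94*u^2 - 8.1*u - 2.77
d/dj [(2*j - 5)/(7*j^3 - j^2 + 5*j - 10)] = (14*j^3 - 2*j^2 + 10*j - (2*j - 5)*(21*j^2 - 2*j + 5) - 20)/(7*j^3 - j^2 + 5*j - 10)^2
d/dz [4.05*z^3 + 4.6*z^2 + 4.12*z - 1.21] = 12.15*z^2 + 9.2*z + 4.12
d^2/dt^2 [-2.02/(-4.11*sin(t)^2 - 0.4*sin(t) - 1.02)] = (-136.488168*sin(t)^4 - 9.96264*sin(t)^3 + 238.282028*sin(t)^2 + 20.74944*sin(t) - 16.290088)/(4.11*sin(t)^2 + 0.4*sin(t) + 1.02)^3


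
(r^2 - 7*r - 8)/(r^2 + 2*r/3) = 3*(r^2 - 7*r - 8)/(r*(3*r + 2))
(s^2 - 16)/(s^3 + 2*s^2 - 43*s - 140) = (s - 4)/(s^2 - 2*s - 35)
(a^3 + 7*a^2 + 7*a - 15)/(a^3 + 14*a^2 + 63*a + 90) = (a - 1)/(a + 6)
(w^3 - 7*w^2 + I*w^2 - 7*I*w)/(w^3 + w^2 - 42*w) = (w^2 + w*(-7 + I) - 7*I)/(w^2 + w - 42)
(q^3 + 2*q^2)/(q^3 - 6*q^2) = (q + 2)/(q - 6)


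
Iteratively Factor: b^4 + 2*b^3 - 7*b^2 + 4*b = (b - 1)*(b^3 + 3*b^2 - 4*b) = (b - 1)*(b + 4)*(b^2 - b) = b*(b - 1)*(b + 4)*(b - 1)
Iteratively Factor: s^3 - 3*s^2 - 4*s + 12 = (s + 2)*(s^2 - 5*s + 6) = (s - 2)*(s + 2)*(s - 3)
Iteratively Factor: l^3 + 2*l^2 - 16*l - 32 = (l + 4)*(l^2 - 2*l - 8) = (l - 4)*(l + 4)*(l + 2)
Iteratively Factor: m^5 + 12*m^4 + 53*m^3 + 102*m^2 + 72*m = (m + 2)*(m^4 + 10*m^3 + 33*m^2 + 36*m) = (m + 2)*(m + 3)*(m^3 + 7*m^2 + 12*m) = (m + 2)*(m + 3)^2*(m^2 + 4*m) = m*(m + 2)*(m + 3)^2*(m + 4)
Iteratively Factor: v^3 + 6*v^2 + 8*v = (v + 4)*(v^2 + 2*v) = (v + 2)*(v + 4)*(v)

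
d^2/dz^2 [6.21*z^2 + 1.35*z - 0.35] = 12.4200000000000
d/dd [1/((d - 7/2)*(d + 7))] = 2*(-4*d - 7)/(4*d^4 + 28*d^3 - 147*d^2 - 686*d + 2401)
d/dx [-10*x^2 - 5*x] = -20*x - 5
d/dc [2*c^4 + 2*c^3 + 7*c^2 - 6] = 2*c*(4*c^2 + 3*c + 7)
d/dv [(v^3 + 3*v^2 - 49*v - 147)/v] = 2*v + 3 + 147/v^2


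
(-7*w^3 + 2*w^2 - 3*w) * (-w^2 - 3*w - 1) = 7*w^5 + 19*w^4 + 4*w^3 + 7*w^2 + 3*w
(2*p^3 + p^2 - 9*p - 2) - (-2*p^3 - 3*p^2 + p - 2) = 4*p^3 + 4*p^2 - 10*p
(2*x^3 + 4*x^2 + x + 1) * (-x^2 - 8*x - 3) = -2*x^5 - 20*x^4 - 39*x^3 - 21*x^2 - 11*x - 3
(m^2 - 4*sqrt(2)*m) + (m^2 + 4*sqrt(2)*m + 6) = 2*m^2 + 6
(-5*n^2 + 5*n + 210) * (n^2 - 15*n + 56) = -5*n^4 + 80*n^3 - 145*n^2 - 2870*n + 11760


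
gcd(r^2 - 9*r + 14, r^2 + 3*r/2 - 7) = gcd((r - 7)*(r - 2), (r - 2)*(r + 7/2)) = r - 2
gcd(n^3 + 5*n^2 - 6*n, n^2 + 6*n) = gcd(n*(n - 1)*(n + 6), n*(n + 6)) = n^2 + 6*n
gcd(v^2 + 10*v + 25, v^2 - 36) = 1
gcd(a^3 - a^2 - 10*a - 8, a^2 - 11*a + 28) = a - 4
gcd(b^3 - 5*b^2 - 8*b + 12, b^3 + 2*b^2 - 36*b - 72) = b^2 - 4*b - 12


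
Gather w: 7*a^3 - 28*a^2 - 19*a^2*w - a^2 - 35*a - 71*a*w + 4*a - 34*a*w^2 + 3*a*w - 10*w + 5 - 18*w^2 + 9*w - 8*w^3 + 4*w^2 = 7*a^3 - 29*a^2 - 31*a - 8*w^3 + w^2*(-34*a - 14) + w*(-19*a^2 - 68*a - 1) + 5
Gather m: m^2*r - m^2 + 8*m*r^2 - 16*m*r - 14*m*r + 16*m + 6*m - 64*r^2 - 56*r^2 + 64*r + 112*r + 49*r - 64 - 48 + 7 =m^2*(r - 1) + m*(8*r^2 - 30*r + 22) - 120*r^2 + 225*r - 105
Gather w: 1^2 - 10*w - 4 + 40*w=30*w - 3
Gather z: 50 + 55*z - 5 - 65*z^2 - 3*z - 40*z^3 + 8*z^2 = -40*z^3 - 57*z^2 + 52*z + 45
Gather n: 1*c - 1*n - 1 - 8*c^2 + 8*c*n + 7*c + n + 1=-8*c^2 + 8*c*n + 8*c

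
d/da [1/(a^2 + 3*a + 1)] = (-2*a - 3)/(a^2 + 3*a + 1)^2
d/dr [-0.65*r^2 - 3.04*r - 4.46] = -1.3*r - 3.04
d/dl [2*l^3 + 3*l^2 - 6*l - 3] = 6*l^2 + 6*l - 6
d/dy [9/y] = -9/y^2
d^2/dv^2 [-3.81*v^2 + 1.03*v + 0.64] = -7.62000000000000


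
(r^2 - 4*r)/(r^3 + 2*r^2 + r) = (r - 4)/(r^2 + 2*r + 1)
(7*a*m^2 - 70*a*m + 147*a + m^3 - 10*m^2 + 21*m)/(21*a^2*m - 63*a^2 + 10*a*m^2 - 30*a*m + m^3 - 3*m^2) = (m - 7)/(3*a + m)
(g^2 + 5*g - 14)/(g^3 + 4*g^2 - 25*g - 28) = (g - 2)/(g^2 - 3*g - 4)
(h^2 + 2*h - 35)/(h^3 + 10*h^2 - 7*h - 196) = (h - 5)/(h^2 + 3*h - 28)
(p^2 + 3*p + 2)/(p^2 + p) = (p + 2)/p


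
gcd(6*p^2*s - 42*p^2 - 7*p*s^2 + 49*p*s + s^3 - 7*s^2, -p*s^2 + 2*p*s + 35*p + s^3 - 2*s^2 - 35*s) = p*s - 7*p - s^2 + 7*s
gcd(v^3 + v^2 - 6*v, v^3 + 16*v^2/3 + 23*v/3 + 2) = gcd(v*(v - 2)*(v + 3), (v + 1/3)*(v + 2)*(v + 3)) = v + 3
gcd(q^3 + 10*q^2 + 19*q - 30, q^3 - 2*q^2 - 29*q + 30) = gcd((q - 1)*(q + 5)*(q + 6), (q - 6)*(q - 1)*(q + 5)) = q^2 + 4*q - 5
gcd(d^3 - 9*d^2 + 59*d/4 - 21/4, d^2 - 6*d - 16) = 1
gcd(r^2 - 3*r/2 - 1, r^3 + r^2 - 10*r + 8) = r - 2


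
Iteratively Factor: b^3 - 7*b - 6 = (b - 3)*(b^2 + 3*b + 2) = (b - 3)*(b + 2)*(b + 1)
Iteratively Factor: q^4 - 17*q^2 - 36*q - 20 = (q + 2)*(q^3 - 2*q^2 - 13*q - 10) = (q + 1)*(q + 2)*(q^2 - 3*q - 10) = (q - 5)*(q + 1)*(q + 2)*(q + 2)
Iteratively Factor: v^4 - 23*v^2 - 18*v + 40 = (v - 1)*(v^3 + v^2 - 22*v - 40) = (v - 1)*(v + 4)*(v^2 - 3*v - 10) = (v - 1)*(v + 2)*(v + 4)*(v - 5)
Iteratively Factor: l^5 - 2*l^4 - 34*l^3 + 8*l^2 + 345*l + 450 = (l - 5)*(l^4 + 3*l^3 - 19*l^2 - 87*l - 90) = (l - 5)*(l + 2)*(l^3 + l^2 - 21*l - 45) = (l - 5)*(l + 2)*(l + 3)*(l^2 - 2*l - 15) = (l - 5)^2*(l + 2)*(l + 3)*(l + 3)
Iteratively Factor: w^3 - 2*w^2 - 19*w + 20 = (w - 1)*(w^2 - w - 20) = (w - 5)*(w - 1)*(w + 4)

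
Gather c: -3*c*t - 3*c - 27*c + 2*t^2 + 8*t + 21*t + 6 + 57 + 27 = c*(-3*t - 30) + 2*t^2 + 29*t + 90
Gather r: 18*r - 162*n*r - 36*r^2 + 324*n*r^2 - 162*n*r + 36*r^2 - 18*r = 324*n*r^2 - 324*n*r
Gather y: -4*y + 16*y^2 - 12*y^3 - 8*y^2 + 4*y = -12*y^3 + 8*y^2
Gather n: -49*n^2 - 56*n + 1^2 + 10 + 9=-49*n^2 - 56*n + 20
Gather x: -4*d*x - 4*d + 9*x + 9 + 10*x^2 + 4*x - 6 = -4*d + 10*x^2 + x*(13 - 4*d) + 3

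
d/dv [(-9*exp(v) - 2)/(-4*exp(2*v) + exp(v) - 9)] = (-(8*exp(v) - 1)*(9*exp(v) + 2) + 36*exp(2*v) - 9*exp(v) + 81)*exp(v)/(4*exp(2*v) - exp(v) + 9)^2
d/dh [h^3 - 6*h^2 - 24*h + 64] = 3*h^2 - 12*h - 24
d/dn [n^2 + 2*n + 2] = 2*n + 2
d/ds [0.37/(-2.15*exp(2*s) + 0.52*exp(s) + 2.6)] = (1.591*exp(s) - 0.1924)*exp(s)/(-2.15*exp(2*s) + 0.52*exp(s) + 2.6)^2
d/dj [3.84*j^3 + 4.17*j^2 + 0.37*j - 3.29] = 11.52*j^2 + 8.34*j + 0.37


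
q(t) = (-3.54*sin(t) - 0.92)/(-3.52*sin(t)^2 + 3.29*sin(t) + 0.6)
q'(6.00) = 4.73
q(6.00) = -0.12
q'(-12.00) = -2.84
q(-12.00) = -2.09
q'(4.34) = 0.05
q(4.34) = -0.43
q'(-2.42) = 0.02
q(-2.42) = -0.46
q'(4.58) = 0.02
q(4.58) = -0.42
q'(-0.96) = -0.06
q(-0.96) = -0.44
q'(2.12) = 10.00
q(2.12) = -4.66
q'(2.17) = 8.69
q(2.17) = -4.19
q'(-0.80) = -0.05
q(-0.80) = -0.45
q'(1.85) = 17.84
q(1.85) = -8.48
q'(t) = (7.04*sin(t)*cos(t) - 3.29*cos(t))*(-3.54*sin(t) - 0.92)/(-3.52*sin(t)^2 + 3.29*sin(t) + 0.6)^2 - 3.54*cos(t)/(-3.52*sin(t)^2 + 3.29*sin(t) + 0.6) = (-12.4608*sin(t)^2 - 6.4768*sin(t) + 0.9028)*cos(t)/(12.3904*sin(t)^4 - 23.1616*sin(t)^3 + 6.6001*sin(t)^2 + 3.948*sin(t) + 0.36)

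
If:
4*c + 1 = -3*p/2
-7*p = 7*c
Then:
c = -2/5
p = 2/5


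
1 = 1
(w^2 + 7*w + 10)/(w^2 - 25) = (w + 2)/(w - 5)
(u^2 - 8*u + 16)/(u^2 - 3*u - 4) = (u - 4)/(u + 1)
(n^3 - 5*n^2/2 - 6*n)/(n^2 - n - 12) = n*(2*n + 3)/(2*(n + 3))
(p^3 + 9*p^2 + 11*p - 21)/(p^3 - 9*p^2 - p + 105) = (p^2 + 6*p - 7)/(p^2 - 12*p + 35)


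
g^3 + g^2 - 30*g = g*(g - 5)*(g + 6)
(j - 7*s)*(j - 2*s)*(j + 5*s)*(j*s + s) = j^4*s - 4*j^3*s^2 + j^3*s - 31*j^2*s^3 - 4*j^2*s^2 + 70*j*s^4 - 31*j*s^3 + 70*s^4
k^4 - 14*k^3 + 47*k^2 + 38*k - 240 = (k - 8)*(k - 5)*(k - 3)*(k + 2)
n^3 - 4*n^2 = n^2*(n - 4)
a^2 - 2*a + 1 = (a - 1)^2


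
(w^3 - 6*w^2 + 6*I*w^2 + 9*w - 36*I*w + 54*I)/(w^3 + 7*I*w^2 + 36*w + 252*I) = (w^2 - 6*w + 9)/(w^2 + I*w + 42)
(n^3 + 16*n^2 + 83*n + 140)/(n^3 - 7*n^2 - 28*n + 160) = (n^2 + 11*n + 28)/(n^2 - 12*n + 32)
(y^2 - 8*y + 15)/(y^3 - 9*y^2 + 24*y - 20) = (y - 3)/(y^2 - 4*y + 4)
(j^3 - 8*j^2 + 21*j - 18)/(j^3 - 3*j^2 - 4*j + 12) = (j - 3)/(j + 2)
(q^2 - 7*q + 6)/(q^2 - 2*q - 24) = (q - 1)/(q + 4)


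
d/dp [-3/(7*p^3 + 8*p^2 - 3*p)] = 3*(21*p^2 + 16*p - 3)/(p^2*(7*p^2 + 8*p - 3)^2)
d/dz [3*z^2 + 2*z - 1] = 6*z + 2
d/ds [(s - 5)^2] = 2*s - 10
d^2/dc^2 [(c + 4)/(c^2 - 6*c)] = 2*(c*(2 - 3*c)*(c - 6) + 4*(c - 3)^2*(c + 4))/(c^3*(c - 6)^3)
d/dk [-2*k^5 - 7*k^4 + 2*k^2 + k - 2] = -10*k^4 - 28*k^3 + 4*k + 1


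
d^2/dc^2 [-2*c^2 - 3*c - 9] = -4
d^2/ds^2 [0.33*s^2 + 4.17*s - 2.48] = 0.660000000000000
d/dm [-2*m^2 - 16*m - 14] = -4*m - 16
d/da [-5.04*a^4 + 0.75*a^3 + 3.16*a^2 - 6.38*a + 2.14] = -20.16*a^3 + 2.25*a^2 + 6.32*a - 6.38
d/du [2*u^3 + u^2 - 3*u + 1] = 6*u^2 + 2*u - 3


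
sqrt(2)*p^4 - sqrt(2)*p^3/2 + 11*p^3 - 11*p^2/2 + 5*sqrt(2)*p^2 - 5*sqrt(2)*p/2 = p*(p - 1/2)*(p + 5*sqrt(2))*(sqrt(2)*p + 1)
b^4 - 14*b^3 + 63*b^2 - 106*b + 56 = (b - 7)*(b - 4)*(b - 2)*(b - 1)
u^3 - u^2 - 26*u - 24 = (u - 6)*(u + 1)*(u + 4)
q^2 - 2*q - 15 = (q - 5)*(q + 3)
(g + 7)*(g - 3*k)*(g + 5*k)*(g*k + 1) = g^4*k + 2*g^3*k^2 + 7*g^3*k + g^3 - 15*g^2*k^3 + 14*g^2*k^2 + 2*g^2*k + 7*g^2 - 105*g*k^3 - 15*g*k^2 + 14*g*k - 105*k^2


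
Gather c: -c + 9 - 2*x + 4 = -c - 2*x + 13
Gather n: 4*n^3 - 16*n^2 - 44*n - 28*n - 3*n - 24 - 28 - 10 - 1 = 4*n^3 - 16*n^2 - 75*n - 63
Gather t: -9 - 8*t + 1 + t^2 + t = t^2 - 7*t - 8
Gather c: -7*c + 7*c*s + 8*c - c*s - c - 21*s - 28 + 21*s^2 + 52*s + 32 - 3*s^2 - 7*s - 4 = 6*c*s + 18*s^2 + 24*s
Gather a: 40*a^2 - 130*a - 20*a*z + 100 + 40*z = 40*a^2 + a*(-20*z - 130) + 40*z + 100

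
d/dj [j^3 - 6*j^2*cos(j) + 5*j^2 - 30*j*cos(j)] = 6*j^2*sin(j) + 3*j^2 + 30*j*sin(j) - 12*j*cos(j) + 10*j - 30*cos(j)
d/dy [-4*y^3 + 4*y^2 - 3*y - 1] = -12*y^2 + 8*y - 3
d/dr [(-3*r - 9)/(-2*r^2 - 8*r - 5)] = 3*(2*r^2 + 8*r - 4*(r + 2)*(r + 3) + 5)/(2*r^2 + 8*r + 5)^2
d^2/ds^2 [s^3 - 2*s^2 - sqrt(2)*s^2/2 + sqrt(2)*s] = 6*s - 4 - sqrt(2)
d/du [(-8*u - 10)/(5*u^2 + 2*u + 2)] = 4*(10*u^2 + 25*u + 1)/(25*u^4 + 20*u^3 + 24*u^2 + 8*u + 4)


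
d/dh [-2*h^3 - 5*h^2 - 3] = 2*h*(-3*h - 5)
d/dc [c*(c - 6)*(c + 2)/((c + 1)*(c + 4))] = (c^4 + 10*c^3 + 4*c^2 - 32*c - 48)/(c^4 + 10*c^3 + 33*c^2 + 40*c + 16)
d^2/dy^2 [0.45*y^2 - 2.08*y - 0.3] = 0.900000000000000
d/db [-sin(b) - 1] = -cos(b)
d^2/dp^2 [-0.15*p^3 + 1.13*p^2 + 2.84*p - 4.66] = 2.26 - 0.9*p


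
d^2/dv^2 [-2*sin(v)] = 2*sin(v)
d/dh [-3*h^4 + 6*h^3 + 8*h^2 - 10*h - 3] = -12*h^3 + 18*h^2 + 16*h - 10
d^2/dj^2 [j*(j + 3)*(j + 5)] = 6*j + 16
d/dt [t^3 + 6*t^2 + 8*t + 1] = 3*t^2 + 12*t + 8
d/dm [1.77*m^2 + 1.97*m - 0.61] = 3.54*m + 1.97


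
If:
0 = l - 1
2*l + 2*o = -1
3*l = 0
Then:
No Solution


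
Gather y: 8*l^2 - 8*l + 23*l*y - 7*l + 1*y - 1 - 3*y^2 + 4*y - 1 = 8*l^2 - 15*l - 3*y^2 + y*(23*l + 5) - 2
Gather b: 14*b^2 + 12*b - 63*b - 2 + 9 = 14*b^2 - 51*b + 7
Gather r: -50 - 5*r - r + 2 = -6*r - 48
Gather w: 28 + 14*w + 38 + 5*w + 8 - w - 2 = 18*w + 72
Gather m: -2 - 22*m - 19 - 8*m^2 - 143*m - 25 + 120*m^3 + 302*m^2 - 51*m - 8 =120*m^3 + 294*m^2 - 216*m - 54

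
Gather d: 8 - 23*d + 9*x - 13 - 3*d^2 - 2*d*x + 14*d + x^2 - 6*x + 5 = -3*d^2 + d*(-2*x - 9) + x^2 + 3*x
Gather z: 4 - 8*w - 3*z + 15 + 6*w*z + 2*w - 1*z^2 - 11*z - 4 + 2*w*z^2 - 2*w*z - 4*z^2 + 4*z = -6*w + z^2*(2*w - 5) + z*(4*w - 10) + 15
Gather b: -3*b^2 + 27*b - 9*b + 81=-3*b^2 + 18*b + 81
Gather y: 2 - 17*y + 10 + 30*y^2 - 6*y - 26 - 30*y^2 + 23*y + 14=0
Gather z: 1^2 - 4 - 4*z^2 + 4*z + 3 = -4*z^2 + 4*z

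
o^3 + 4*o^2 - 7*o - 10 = (o - 2)*(o + 1)*(o + 5)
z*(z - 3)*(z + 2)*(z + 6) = z^4 + 5*z^3 - 12*z^2 - 36*z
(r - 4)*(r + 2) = r^2 - 2*r - 8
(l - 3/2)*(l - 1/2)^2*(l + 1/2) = l^4 - 2*l^3 + l^2/2 + l/2 - 3/16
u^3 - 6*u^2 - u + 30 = (u - 5)*(u - 3)*(u + 2)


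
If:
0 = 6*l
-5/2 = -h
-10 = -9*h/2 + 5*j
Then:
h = 5/2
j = 1/4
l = 0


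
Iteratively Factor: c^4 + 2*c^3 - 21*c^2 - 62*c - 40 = (c - 5)*(c^3 + 7*c^2 + 14*c + 8) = (c - 5)*(c + 2)*(c^2 + 5*c + 4) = (c - 5)*(c + 1)*(c + 2)*(c + 4)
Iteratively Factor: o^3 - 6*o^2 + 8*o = (o)*(o^2 - 6*o + 8) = o*(o - 4)*(o - 2)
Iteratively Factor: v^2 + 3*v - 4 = (v - 1)*(v + 4)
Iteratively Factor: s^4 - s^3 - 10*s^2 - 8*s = (s + 2)*(s^3 - 3*s^2 - 4*s) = s*(s + 2)*(s^2 - 3*s - 4) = s*(s + 1)*(s + 2)*(s - 4)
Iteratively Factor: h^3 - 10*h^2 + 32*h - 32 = (h - 2)*(h^2 - 8*h + 16) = (h - 4)*(h - 2)*(h - 4)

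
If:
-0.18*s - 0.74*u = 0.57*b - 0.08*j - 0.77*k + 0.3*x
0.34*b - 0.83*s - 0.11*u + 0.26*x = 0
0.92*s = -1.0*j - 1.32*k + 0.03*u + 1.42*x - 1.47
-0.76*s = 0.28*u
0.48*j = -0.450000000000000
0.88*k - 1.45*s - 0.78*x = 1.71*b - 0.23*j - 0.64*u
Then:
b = -0.30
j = -0.94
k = 0.02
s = 0.00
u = -0.01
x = 0.40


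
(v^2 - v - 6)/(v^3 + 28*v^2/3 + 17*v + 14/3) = 3*(v - 3)/(3*v^2 + 22*v + 7)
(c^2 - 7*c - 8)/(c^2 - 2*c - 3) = (c - 8)/(c - 3)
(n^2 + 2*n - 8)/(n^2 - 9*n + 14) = (n + 4)/(n - 7)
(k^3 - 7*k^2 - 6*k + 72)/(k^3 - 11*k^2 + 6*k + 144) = (k - 4)/(k - 8)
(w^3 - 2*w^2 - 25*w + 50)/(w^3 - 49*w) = (w^3 - 2*w^2 - 25*w + 50)/(w*(w^2 - 49))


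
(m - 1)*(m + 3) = m^2 + 2*m - 3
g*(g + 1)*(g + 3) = g^3 + 4*g^2 + 3*g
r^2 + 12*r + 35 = (r + 5)*(r + 7)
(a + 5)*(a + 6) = a^2 + 11*a + 30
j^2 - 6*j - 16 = (j - 8)*(j + 2)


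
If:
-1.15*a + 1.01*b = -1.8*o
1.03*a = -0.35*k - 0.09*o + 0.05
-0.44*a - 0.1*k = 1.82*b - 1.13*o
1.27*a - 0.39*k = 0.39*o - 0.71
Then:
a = -0.29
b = -0.07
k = 1.03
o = -0.14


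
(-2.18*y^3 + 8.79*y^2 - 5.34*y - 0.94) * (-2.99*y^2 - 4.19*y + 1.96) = 6.5182*y^5 - 17.1479*y^4 - 25.1363*y^3 + 42.4136*y^2 - 6.5278*y - 1.8424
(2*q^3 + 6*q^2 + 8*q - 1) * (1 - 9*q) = -18*q^4 - 52*q^3 - 66*q^2 + 17*q - 1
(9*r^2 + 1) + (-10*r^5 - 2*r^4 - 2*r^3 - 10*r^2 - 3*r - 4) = -10*r^5 - 2*r^4 - 2*r^3 - r^2 - 3*r - 3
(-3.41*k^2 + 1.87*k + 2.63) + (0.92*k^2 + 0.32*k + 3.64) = -2.49*k^2 + 2.19*k + 6.27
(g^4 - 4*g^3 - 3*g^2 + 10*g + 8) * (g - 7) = g^5 - 11*g^4 + 25*g^3 + 31*g^2 - 62*g - 56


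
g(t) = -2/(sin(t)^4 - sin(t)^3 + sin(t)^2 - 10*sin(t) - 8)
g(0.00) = 0.25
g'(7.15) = -0.05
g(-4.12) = 0.13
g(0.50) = 0.16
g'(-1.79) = 0.39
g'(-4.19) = 0.03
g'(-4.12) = 0.04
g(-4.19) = 0.12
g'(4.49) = 0.40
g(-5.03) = 0.12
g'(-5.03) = -0.02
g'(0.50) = -0.10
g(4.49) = -0.44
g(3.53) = 0.50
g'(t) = -2*(-4*sin(t)^3*cos(t) + 3*sin(t)^2*cos(t) - 2*sin(t)*cos(t) + 10*cos(t))/(sin(t)^4 - sin(t)^3 + sin(t)^2 - 10*sin(t) - 8)^2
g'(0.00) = -0.31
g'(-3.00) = 0.48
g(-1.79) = -0.44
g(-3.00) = 0.30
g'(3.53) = 1.32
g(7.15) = 0.13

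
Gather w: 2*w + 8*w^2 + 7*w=8*w^2 + 9*w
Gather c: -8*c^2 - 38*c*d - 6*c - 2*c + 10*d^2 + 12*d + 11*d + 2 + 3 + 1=-8*c^2 + c*(-38*d - 8) + 10*d^2 + 23*d + 6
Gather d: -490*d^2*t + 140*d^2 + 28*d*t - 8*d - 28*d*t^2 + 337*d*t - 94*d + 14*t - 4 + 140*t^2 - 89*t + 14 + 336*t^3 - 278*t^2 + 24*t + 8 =d^2*(140 - 490*t) + d*(-28*t^2 + 365*t - 102) + 336*t^3 - 138*t^2 - 51*t + 18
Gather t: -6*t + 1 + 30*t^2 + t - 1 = 30*t^2 - 5*t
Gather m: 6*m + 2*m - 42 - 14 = 8*m - 56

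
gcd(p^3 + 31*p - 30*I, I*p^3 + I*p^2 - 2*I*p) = 1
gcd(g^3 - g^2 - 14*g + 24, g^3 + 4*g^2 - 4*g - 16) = g^2 + 2*g - 8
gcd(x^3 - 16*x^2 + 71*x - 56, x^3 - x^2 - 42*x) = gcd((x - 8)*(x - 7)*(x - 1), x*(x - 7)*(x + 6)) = x - 7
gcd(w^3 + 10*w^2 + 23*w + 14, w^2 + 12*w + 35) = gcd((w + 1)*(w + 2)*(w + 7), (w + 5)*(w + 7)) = w + 7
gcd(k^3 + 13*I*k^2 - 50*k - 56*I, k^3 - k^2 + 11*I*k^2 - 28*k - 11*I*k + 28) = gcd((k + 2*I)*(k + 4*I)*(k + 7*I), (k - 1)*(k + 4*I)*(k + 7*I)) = k^2 + 11*I*k - 28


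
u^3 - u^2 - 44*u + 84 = (u - 6)*(u - 2)*(u + 7)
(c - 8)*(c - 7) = c^2 - 15*c + 56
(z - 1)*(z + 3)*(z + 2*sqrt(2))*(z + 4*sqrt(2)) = z^4 + 2*z^3 + 6*sqrt(2)*z^3 + 13*z^2 + 12*sqrt(2)*z^2 - 18*sqrt(2)*z + 32*z - 48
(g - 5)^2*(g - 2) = g^3 - 12*g^2 + 45*g - 50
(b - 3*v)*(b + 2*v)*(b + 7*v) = b^3 + 6*b^2*v - 13*b*v^2 - 42*v^3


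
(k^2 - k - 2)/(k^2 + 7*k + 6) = (k - 2)/(k + 6)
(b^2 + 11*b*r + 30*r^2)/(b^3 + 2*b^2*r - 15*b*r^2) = (-b - 6*r)/(b*(-b + 3*r))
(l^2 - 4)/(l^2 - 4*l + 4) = (l + 2)/(l - 2)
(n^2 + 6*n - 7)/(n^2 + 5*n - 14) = (n - 1)/(n - 2)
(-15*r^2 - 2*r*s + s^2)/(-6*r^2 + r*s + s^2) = (5*r - s)/(2*r - s)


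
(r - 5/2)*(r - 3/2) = r^2 - 4*r + 15/4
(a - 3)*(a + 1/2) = a^2 - 5*a/2 - 3/2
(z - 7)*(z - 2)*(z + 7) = z^3 - 2*z^2 - 49*z + 98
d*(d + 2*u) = d^2 + 2*d*u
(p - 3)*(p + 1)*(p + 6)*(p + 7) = p^4 + 11*p^3 + 13*p^2 - 123*p - 126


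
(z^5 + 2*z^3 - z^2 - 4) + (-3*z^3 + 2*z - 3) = z^5 - z^3 - z^2 + 2*z - 7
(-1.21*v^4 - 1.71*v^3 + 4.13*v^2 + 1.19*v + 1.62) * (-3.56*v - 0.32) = 4.3076*v^5 + 6.4748*v^4 - 14.1556*v^3 - 5.558*v^2 - 6.148*v - 0.5184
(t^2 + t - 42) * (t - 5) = t^3 - 4*t^2 - 47*t + 210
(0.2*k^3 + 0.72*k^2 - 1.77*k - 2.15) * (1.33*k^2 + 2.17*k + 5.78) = 0.266*k^5 + 1.3916*k^4 + 0.3643*k^3 - 2.5388*k^2 - 14.8961*k - 12.427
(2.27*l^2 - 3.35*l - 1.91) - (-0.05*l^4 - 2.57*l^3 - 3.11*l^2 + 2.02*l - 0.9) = 0.05*l^4 + 2.57*l^3 + 5.38*l^2 - 5.37*l - 1.01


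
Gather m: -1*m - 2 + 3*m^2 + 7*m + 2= 3*m^2 + 6*m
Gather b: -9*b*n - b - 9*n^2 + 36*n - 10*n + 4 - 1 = b*(-9*n - 1) - 9*n^2 + 26*n + 3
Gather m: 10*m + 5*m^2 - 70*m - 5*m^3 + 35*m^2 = -5*m^3 + 40*m^2 - 60*m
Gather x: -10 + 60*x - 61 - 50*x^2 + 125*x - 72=-50*x^2 + 185*x - 143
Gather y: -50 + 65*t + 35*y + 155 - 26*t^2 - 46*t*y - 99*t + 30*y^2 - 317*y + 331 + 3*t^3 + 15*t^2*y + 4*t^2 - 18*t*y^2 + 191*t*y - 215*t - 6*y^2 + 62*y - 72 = 3*t^3 - 22*t^2 - 249*t + y^2*(24 - 18*t) + y*(15*t^2 + 145*t - 220) + 364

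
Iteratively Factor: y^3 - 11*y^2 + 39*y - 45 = (y - 3)*(y^2 - 8*y + 15) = (y - 3)^2*(y - 5)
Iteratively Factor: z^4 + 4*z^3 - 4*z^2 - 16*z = (z - 2)*(z^3 + 6*z^2 + 8*z) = z*(z - 2)*(z^2 + 6*z + 8) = z*(z - 2)*(z + 4)*(z + 2)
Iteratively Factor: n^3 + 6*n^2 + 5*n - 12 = (n + 3)*(n^2 + 3*n - 4) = (n + 3)*(n + 4)*(n - 1)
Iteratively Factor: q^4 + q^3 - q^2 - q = (q)*(q^3 + q^2 - q - 1) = q*(q + 1)*(q^2 - 1) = q*(q - 1)*(q + 1)*(q + 1)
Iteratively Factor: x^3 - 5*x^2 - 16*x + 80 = (x + 4)*(x^2 - 9*x + 20) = (x - 4)*(x + 4)*(x - 5)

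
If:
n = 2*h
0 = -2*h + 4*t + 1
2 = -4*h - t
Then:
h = -7/18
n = -7/9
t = -4/9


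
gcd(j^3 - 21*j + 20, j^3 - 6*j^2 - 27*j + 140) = j^2 + j - 20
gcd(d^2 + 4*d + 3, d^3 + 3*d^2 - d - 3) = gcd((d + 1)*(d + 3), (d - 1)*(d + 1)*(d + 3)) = d^2 + 4*d + 3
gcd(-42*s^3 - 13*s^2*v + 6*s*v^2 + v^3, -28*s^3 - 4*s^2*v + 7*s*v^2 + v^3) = 14*s^2 + 9*s*v + v^2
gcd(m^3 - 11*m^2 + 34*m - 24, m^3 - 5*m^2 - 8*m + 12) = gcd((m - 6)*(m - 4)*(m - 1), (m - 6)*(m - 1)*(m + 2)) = m^2 - 7*m + 6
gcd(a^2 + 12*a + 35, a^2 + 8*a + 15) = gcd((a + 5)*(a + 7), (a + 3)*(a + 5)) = a + 5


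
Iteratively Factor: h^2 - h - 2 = (h + 1)*(h - 2)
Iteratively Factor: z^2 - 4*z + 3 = (z - 1)*(z - 3)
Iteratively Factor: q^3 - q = (q + 1)*(q^2 - q) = (q - 1)*(q + 1)*(q)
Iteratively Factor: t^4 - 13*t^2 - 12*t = (t + 3)*(t^3 - 3*t^2 - 4*t) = (t + 1)*(t + 3)*(t^2 - 4*t) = (t - 4)*(t + 1)*(t + 3)*(t)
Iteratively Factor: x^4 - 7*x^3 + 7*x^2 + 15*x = (x + 1)*(x^3 - 8*x^2 + 15*x) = x*(x + 1)*(x^2 - 8*x + 15) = x*(x - 3)*(x + 1)*(x - 5)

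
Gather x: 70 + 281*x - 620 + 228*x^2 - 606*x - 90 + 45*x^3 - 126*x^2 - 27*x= 45*x^3 + 102*x^2 - 352*x - 640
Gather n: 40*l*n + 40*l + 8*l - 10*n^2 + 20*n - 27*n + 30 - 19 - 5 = 48*l - 10*n^2 + n*(40*l - 7) + 6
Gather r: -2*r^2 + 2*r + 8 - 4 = -2*r^2 + 2*r + 4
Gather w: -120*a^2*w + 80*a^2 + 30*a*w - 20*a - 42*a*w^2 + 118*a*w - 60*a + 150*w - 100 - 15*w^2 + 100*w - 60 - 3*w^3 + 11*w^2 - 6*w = 80*a^2 - 80*a - 3*w^3 + w^2*(-42*a - 4) + w*(-120*a^2 + 148*a + 244) - 160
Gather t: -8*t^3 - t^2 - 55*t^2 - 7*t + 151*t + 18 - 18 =-8*t^3 - 56*t^2 + 144*t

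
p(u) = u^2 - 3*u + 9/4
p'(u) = 2*u - 3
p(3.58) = 4.33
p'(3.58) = 4.16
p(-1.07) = 6.60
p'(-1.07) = -5.14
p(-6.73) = 67.73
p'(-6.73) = -16.46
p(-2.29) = 14.36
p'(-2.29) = -7.58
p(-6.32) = 61.15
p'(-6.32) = -15.64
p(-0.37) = 3.50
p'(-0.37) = -3.74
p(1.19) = 0.10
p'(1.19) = -0.62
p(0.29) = 1.46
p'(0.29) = -2.42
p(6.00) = 20.25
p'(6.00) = 9.00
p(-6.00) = 56.25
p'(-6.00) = -15.00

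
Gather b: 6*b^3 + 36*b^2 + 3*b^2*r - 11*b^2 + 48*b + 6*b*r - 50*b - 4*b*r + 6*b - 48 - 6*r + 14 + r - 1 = 6*b^3 + b^2*(3*r + 25) + b*(2*r + 4) - 5*r - 35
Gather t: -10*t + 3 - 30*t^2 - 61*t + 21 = -30*t^2 - 71*t + 24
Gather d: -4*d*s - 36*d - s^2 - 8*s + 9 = d*(-4*s - 36) - s^2 - 8*s + 9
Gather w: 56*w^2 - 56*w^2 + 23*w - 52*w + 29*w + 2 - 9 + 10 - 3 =0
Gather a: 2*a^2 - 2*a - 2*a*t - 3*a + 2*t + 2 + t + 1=2*a^2 + a*(-2*t - 5) + 3*t + 3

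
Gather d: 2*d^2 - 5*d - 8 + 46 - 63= 2*d^2 - 5*d - 25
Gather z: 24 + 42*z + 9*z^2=9*z^2 + 42*z + 24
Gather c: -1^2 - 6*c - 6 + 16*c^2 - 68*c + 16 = 16*c^2 - 74*c + 9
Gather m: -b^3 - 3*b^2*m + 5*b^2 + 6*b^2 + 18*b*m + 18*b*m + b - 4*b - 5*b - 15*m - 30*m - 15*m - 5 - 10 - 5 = -b^3 + 11*b^2 - 8*b + m*(-3*b^2 + 36*b - 60) - 20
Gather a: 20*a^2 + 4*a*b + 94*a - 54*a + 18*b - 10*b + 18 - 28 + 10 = 20*a^2 + a*(4*b + 40) + 8*b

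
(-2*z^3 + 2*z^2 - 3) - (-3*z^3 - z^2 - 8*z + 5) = z^3 + 3*z^2 + 8*z - 8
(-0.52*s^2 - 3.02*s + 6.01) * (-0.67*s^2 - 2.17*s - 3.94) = 0.3484*s^4 + 3.1518*s^3 + 4.5755*s^2 - 1.1429*s - 23.6794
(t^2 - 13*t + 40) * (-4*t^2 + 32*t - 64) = -4*t^4 + 84*t^3 - 640*t^2 + 2112*t - 2560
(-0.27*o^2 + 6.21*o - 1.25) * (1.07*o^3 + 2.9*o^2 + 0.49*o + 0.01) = -0.2889*o^5 + 5.8617*o^4 + 16.5392*o^3 - 0.5848*o^2 - 0.5504*o - 0.0125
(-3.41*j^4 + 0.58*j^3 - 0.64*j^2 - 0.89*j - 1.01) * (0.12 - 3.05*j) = 10.4005*j^5 - 2.1782*j^4 + 2.0216*j^3 + 2.6377*j^2 + 2.9737*j - 0.1212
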